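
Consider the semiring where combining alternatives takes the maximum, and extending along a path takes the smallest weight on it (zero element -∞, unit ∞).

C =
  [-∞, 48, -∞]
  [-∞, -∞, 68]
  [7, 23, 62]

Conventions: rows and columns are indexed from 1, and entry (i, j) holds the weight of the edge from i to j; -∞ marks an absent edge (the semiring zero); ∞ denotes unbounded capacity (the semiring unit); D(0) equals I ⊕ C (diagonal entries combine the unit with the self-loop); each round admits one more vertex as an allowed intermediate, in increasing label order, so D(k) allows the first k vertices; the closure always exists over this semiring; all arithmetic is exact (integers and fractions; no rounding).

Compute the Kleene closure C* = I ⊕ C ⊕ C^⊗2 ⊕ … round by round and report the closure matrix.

D(0):
  [∞, 48, -∞]
  [-∞, ∞, 68]
  [7, 23, ∞]
D(1):
  [∞, 48, -∞]
  [-∞, ∞, 68]
  [7, 23, ∞]
D(2):
  [∞, 48, 48]
  [-∞, ∞, 68]
  [7, 23, ∞]
D(3):
  [∞, 48, 48]
  [7, ∞, 68]
  [7, 23, ∞]
Answer: C* = [[∞, 48, 48], [7, ∞, 68], [7, 23, ∞]]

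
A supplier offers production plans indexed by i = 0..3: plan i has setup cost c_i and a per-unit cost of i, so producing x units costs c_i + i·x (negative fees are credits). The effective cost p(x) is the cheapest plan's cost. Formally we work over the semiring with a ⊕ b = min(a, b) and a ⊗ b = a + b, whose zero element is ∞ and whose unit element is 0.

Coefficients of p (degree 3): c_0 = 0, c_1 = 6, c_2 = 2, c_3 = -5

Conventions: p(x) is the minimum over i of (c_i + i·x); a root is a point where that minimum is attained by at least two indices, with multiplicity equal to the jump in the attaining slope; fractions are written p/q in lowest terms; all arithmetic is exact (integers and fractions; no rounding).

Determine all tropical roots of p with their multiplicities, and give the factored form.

hull edge (i=0, c=0) to (i=3, c=-5): slope -5/3, span 3
Factored form: p(x) = -5 ⊗ (x ⊕ 5/3) ⊗ (x ⊕ 5/3) ⊗ (x ⊕ 5/3)
Answer: roots = 5/3 (mult 3)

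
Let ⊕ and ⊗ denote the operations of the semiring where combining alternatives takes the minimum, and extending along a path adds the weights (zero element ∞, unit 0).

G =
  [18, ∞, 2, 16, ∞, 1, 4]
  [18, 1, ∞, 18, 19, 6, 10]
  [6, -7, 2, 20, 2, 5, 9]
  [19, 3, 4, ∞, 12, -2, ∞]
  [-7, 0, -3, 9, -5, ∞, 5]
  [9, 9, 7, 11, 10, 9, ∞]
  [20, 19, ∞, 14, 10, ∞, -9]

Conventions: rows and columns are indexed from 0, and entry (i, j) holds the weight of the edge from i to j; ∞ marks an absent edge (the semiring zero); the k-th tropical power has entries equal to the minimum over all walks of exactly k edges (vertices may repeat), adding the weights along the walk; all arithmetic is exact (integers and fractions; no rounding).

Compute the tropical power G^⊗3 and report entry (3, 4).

G^⊗2:
  [8, -5, 4, 12, 4, 7, -5]
  [12, 2, 13, 17, 14, 7, 1]
  [-5, -6, -1, 11, -3, -1, 0]
  [5, -3, 5, 9, 6, 7, 13]
  [-12, -10, -8, 4, -10, -6, -4]
  [3, 0, 7, 19, 5, 9, 13]
  [3, 10, 7, 5, 1, 12, -18]
G^⊗3:
  [-3, -4, 1, 9, -1, 1, -14]
  [7, 3, 11, 15, 9, 8, -8]
  [-10, -8, -6, 6, -8, -4, -9]
  [-1, -2, 3, 15, 1, 3, 4]
  [-17, -15, -13, -1, -15, -11, -13]
  [-2, 0, 2, 14, 0, 4, 4]
  [-6, 0, -2, -4, -8, 3, -27]
Key observation: the optimum is the walk 3->2->4->4, with weight 4 + 2 + (-5) = 1.
Optimal value attained by: walk 3->2->4->4.
Answer: (G^⊗3)[3][4] = 1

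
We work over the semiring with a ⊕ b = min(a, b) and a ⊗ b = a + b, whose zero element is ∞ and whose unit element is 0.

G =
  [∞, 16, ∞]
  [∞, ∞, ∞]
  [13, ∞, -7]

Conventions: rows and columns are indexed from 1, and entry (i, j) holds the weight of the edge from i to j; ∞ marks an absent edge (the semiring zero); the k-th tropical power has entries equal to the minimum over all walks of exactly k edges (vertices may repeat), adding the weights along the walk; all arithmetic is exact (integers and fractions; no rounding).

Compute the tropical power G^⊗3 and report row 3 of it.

G^⊗2:
  [∞, ∞, ∞]
  [∞, ∞, ∞]
  [6, 29, -14]
G^⊗3:
  [∞, ∞, ∞]
  [∞, ∞, ∞]
  [-1, 22, -21]
Answer: row 3 of G^⊗3 = [-1, 22, -21]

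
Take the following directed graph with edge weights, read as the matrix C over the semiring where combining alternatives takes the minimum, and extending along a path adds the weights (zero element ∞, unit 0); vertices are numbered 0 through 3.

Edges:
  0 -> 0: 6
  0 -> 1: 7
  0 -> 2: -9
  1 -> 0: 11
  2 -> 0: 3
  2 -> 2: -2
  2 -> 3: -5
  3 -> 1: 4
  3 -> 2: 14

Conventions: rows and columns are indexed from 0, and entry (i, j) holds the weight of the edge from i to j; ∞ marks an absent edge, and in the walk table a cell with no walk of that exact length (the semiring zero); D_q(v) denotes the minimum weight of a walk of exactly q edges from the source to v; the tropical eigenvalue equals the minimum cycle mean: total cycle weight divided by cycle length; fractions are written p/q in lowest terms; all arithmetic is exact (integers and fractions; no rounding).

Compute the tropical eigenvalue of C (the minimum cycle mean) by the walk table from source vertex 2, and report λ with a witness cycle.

q=0: [∞, ∞, 0, ∞]
q=1: [3, ∞, -2, -5]
q=2: [1, -1, -6, -7]
q=3: [-3, -3, -8, -11]
q=4: [-5, -7, -12, -13]
Optimal cycle mean attained by: cycle 0->2->0, total (-9) + 3, length 2.
Answer: λ = -3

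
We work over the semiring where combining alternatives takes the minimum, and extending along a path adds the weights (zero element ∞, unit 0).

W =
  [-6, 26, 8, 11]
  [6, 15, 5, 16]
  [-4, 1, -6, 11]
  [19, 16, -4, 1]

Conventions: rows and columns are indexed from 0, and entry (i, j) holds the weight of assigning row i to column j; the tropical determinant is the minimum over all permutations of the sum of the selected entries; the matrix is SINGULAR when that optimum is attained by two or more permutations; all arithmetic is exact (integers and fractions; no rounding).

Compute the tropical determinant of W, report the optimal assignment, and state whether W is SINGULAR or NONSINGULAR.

σ = (0, 1, 2, 3): (-6) + 15 + (-6) + 1 = 4
σ = (0, 1, 3, 2): (-6) + 15 + 11 + (-4) = 16
σ = (0, 2, 1, 3): (-6) + 5 + 1 + 1 = 1
σ = (0, 2, 3, 1): (-6) + 5 + 11 + 16 = 26
σ = (0, 3, 1, 2): (-6) + 16 + 1 + (-4) = 7
σ = (0, 3, 2, 1): (-6) + 16 + (-6) + 16 = 20
σ = (1, 0, 2, 3): 26 + 6 + (-6) + 1 = 27
σ = (1, 0, 3, 2): 26 + 6 + 11 + (-4) = 39
σ = (1, 2, 0, 3): 26 + 5 + (-4) + 1 = 28
σ = (1, 2, 3, 0): 26 + 5 + 11 + 19 = 61
σ = (1, 3, 0, 2): 26 + 16 + (-4) + (-4) = 34
σ = (1, 3, 2, 0): 26 + 16 + (-6) + 19 = 55
σ = (2, 0, 1, 3): 8 + 6 + 1 + 1 = 16
σ = (2, 0, 3, 1): 8 + 6 + 11 + 16 = 41
σ = (2, 1, 0, 3): 8 + 15 + (-4) + 1 = 20
σ = (2, 1, 3, 0): 8 + 15 + 11 + 19 = 53
σ = (2, 3, 0, 1): 8 + 16 + (-4) + 16 = 36
σ = (2, 3, 1, 0): 8 + 16 + 1 + 19 = 44
σ = (3, 0, 1, 2): 11 + 6 + 1 + (-4) = 14
σ = (3, 0, 2, 1): 11 + 6 + (-6) + 16 = 27
σ = (3, 1, 0, 2): 11 + 15 + (-4) + (-4) = 18
σ = (3, 1, 2, 0): 11 + 15 + (-6) + 19 = 39
σ = (3, 2, 0, 1): 11 + 5 + (-4) + 16 = 28
σ = (3, 2, 1, 0): 11 + 5 + 1 + 19 = 36
Optimal value attained by: σ = (0, 2, 1, 3).
Answer: det⊕(W) = 1; verdict: NONSINGULAR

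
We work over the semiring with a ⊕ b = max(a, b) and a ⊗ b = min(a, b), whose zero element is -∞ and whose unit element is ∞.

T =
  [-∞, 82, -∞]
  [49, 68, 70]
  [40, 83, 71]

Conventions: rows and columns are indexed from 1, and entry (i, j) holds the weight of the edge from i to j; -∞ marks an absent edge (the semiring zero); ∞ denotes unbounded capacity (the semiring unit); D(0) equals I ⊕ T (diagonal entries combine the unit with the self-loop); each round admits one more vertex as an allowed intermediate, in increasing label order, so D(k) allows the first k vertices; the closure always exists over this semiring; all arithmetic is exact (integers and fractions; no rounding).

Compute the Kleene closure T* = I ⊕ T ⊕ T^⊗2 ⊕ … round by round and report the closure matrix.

D(0):
  [∞, 82, -∞]
  [49, ∞, 70]
  [40, 83, ∞]
D(1):
  [∞, 82, -∞]
  [49, ∞, 70]
  [40, 83, ∞]
D(2):
  [∞, 82, 70]
  [49, ∞, 70]
  [49, 83, ∞]
D(3):
  [∞, 82, 70]
  [49, ∞, 70]
  [49, 83, ∞]
Answer: T* = [[∞, 82, 70], [49, ∞, 70], [49, 83, ∞]]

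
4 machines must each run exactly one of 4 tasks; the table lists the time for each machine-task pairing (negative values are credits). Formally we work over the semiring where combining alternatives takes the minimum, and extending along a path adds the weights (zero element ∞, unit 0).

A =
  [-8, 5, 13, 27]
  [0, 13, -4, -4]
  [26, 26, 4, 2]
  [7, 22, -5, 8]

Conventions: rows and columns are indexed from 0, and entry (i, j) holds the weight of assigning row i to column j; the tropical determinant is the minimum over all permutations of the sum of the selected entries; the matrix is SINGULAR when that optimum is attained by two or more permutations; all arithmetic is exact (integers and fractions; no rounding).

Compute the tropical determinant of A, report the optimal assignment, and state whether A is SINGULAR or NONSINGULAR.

σ = (0, 1, 2, 3): (-8) + 13 + 4 + 8 = 17
σ = (0, 1, 3, 2): (-8) + 13 + 2 + (-5) = 2
σ = (0, 2, 1, 3): (-8) + (-4) + 26 + 8 = 22
σ = (0, 2, 3, 1): (-8) + (-4) + 2 + 22 = 12
σ = (0, 3, 1, 2): (-8) + (-4) + 26 + (-5) = 9
σ = (0, 3, 2, 1): (-8) + (-4) + 4 + 22 = 14
σ = (1, 0, 2, 3): 5 + 0 + 4 + 8 = 17
σ = (1, 0, 3, 2): 5 + 0 + 2 + (-5) = 2
σ = (1, 2, 0, 3): 5 + (-4) + 26 + 8 = 35
σ = (1, 2, 3, 0): 5 + (-4) + 2 + 7 = 10
σ = (1, 3, 0, 2): 5 + (-4) + 26 + (-5) = 22
σ = (1, 3, 2, 0): 5 + (-4) + 4 + 7 = 12
σ = (2, 0, 1, 3): 13 + 0 + 26 + 8 = 47
σ = (2, 0, 3, 1): 13 + 0 + 2 + 22 = 37
σ = (2, 1, 0, 3): 13 + 13 + 26 + 8 = 60
σ = (2, 1, 3, 0): 13 + 13 + 2 + 7 = 35
σ = (2, 3, 0, 1): 13 + (-4) + 26 + 22 = 57
σ = (2, 3, 1, 0): 13 + (-4) + 26 + 7 = 42
σ = (3, 0, 1, 2): 27 + 0 + 26 + (-5) = 48
σ = (3, 0, 2, 1): 27 + 0 + 4 + 22 = 53
σ = (3, 1, 0, 2): 27 + 13 + 26 + (-5) = 61
σ = (3, 1, 2, 0): 27 + 13 + 4 + 7 = 51
σ = (3, 2, 0, 1): 27 + (-4) + 26 + 22 = 71
σ = (3, 2, 1, 0): 27 + (-4) + 26 + 7 = 56
Optimal value attained by: σ = (0, 1, 3, 2).
Answer: det⊕(A) = 2; verdict: SINGULAR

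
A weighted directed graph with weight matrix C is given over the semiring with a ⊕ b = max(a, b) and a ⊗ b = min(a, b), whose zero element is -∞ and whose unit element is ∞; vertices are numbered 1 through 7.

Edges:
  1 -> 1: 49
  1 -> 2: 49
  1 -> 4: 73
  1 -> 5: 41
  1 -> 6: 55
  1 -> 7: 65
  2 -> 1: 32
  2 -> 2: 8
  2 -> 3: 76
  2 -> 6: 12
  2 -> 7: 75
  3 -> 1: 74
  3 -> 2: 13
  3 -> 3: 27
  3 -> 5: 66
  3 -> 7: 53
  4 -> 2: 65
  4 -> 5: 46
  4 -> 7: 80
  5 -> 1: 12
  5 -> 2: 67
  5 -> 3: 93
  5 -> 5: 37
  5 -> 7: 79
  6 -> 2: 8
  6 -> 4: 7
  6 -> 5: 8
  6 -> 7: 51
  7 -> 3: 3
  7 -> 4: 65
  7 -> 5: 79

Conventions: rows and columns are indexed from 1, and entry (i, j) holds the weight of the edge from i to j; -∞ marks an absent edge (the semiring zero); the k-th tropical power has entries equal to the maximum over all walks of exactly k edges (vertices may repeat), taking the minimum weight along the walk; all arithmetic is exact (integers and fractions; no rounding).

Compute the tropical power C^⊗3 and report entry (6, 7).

C^⊗2:
  [49, 65, 49, 65, 65, 49, 73]
  [74, 32, 27, 65, 75, 32, 53]
  [49, 66, 66, 73, 53, 55, 66]
  [32, 46, 65, 65, 79, 12, 65]
  [74, 37, 67, 65, 79, 12, 67]
  [8, 8, 8, 51, 51, 8, 8]
  [12, 67, 79, -∞, 46, -∞, 79]
C^⊗3:
  [49, 65, 65, 65, 73, 49, 65]
  [49, 67, 75, 73, 53, 55, 75]
  [66, 65, 66, 65, 66, 49, 73]
  [65, 67, 79, 65, 65, 32, 79]
  [67, 67, 79, 73, 67, 55, 79]
  [12, 51, 51, 8, 46, 8, 51]
  [74, 46, 67, 65, 79, 12, 67]
Key observation: the optimum is the walk 6->7->5->7, with weight 51 min 79 min 79 = 51.
Optimal value attained by: walk 6->7->5->7.
Answer: (C^⊗3)[6][7] = 51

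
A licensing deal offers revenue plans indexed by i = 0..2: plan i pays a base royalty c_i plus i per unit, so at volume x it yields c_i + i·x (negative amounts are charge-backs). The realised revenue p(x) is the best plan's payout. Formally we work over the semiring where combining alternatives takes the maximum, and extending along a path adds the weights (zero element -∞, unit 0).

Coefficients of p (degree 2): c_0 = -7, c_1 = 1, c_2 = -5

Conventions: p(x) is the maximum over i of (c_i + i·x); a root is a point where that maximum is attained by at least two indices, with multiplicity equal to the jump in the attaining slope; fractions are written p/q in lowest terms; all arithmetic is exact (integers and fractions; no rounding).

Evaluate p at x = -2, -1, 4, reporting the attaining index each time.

p(-2) = max(-7+0·(-2)=-7, 1+1·(-2)=-1, -5+2·(-2)=-9) = -1 (attained by i=1)
p(-1) = max(-7+0·(-1)=-7, 1+1·(-1)=0, -5+2·(-1)=-7) = 0 (attained by i=1)
p(4) = max(-7+0·4=-7, 1+1·4=5, -5+2·4=3) = 5 (attained by i=1)
Answer: p(-2) = -1; p(-1) = 0; p(4) = 5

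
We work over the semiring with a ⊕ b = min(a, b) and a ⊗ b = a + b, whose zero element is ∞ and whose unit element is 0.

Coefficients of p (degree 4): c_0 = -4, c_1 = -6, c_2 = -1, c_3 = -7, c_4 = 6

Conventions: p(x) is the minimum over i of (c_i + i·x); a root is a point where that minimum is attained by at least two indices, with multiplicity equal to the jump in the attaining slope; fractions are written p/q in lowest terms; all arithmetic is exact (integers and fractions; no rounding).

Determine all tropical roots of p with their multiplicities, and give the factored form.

hull edge (i=0, c=-4) to (i=1, c=-6): slope -2, span 1
hull edge (i=1, c=-6) to (i=3, c=-7): slope -1/2, span 2
hull edge (i=3, c=-7) to (i=4, c=6): slope 13, span 1
Factored form: p(x) = 6 ⊗ (x ⊕ (-13)) ⊗ (x ⊕ 1/2) ⊗ (x ⊕ 1/2) ⊗ (x ⊕ 2)
Answer: roots = -13 (mult 1), 1/2 (mult 2), 2 (mult 1)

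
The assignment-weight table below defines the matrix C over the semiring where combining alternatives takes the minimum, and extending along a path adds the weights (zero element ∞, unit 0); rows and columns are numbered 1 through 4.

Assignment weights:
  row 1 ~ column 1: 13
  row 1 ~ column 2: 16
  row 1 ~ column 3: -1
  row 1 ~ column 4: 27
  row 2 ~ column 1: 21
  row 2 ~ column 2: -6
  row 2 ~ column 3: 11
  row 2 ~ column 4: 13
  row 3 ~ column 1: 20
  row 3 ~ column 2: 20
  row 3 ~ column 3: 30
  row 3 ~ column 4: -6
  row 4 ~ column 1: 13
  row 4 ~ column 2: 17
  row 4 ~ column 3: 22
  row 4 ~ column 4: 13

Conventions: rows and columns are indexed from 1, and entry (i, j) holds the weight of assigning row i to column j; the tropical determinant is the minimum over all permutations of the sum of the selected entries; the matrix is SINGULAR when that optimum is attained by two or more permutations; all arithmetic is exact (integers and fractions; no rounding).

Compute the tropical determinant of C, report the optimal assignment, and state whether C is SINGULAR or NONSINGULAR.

σ = (1, 2, 3, 4): 13 + (-6) + 30 + 13 = 50
σ = (1, 2, 4, 3): 13 + (-6) + (-6) + 22 = 23
σ = (1, 3, 2, 4): 13 + 11 + 20 + 13 = 57
σ = (1, 3, 4, 2): 13 + 11 + (-6) + 17 = 35
σ = (1, 4, 2, 3): 13 + 13 + 20 + 22 = 68
σ = (1, 4, 3, 2): 13 + 13 + 30 + 17 = 73
σ = (2, 1, 3, 4): 16 + 21 + 30 + 13 = 80
σ = (2, 1, 4, 3): 16 + 21 + (-6) + 22 = 53
σ = (2, 3, 1, 4): 16 + 11 + 20 + 13 = 60
σ = (2, 3, 4, 1): 16 + 11 + (-6) + 13 = 34
σ = (2, 4, 1, 3): 16 + 13 + 20 + 22 = 71
σ = (2, 4, 3, 1): 16 + 13 + 30 + 13 = 72
σ = (3, 1, 2, 4): (-1) + 21 + 20 + 13 = 53
σ = (3, 1, 4, 2): (-1) + 21 + (-6) + 17 = 31
σ = (3, 2, 1, 4): (-1) + (-6) + 20 + 13 = 26
σ = (3, 2, 4, 1): (-1) + (-6) + (-6) + 13 = 0
σ = (3, 4, 1, 2): (-1) + 13 + 20 + 17 = 49
σ = (3, 4, 2, 1): (-1) + 13 + 20 + 13 = 45
σ = (4, 1, 2, 3): 27 + 21 + 20 + 22 = 90
σ = (4, 1, 3, 2): 27 + 21 + 30 + 17 = 95
σ = (4, 2, 1, 3): 27 + (-6) + 20 + 22 = 63
σ = (4, 2, 3, 1): 27 + (-6) + 30 + 13 = 64
σ = (4, 3, 1, 2): 27 + 11 + 20 + 17 = 75
σ = (4, 3, 2, 1): 27 + 11 + 20 + 13 = 71
Optimal value attained by: σ = (3, 2, 4, 1).
Answer: det⊕(C) = 0; verdict: NONSINGULAR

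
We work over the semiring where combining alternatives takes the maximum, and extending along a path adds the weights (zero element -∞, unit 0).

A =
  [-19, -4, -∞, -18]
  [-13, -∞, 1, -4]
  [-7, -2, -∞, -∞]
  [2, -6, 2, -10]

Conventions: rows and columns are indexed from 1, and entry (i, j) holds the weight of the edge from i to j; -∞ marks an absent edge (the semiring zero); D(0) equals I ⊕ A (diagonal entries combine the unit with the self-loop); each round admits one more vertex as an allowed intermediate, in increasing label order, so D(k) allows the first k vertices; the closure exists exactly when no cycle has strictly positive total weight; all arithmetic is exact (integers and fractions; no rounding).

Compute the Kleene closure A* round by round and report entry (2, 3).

D(0):
  [0, -4, -∞, -18]
  [-13, 0, 1, -4]
  [-7, -2, 0, -∞]
  [2, -6, 2, 0]
D(1):
  [0, -4, -∞, -18]
  [-13, 0, 1, -4]
  [-7, -2, 0, -25]
  [2, -2, 2, 0]
D(2):
  [0, -4, -3, -8]
  [-13, 0, 1, -4]
  [-7, -2, 0, -6]
  [2, -2, 2, 0]
D(3):
  [0, -4, -3, -8]
  [-6, 0, 1, -4]
  [-7, -2, 0, -6]
  [2, 0, 2, 0]
D(4):
  [0, -4, -3, -8]
  [-2, 0, 1, -4]
  [-4, -2, 0, -6]
  [2, 0, 2, 0]
Answer: A*[2][3] = 1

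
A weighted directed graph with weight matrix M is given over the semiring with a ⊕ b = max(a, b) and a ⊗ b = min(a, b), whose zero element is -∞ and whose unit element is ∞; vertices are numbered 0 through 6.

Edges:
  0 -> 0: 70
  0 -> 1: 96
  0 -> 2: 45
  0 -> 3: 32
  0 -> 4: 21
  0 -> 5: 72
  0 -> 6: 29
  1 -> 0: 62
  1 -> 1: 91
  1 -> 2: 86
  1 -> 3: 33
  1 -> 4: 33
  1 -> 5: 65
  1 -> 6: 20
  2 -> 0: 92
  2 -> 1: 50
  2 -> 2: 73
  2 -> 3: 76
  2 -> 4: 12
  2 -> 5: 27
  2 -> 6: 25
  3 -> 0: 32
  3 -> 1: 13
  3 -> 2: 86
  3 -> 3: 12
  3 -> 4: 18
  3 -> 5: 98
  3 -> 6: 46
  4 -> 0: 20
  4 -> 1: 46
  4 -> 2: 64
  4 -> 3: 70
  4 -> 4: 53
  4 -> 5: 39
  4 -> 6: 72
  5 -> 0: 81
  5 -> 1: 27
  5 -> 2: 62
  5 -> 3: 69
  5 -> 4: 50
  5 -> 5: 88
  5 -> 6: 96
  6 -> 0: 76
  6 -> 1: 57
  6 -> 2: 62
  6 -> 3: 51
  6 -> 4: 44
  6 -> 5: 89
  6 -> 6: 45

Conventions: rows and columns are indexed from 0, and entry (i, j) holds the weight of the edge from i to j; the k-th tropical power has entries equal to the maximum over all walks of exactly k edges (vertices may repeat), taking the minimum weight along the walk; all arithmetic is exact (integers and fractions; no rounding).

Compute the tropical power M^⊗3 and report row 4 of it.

M^⊗2:
  [72, 91, 86, 69, 50, 72, 72]
  [86, 91, 86, 76, 50, 65, 65]
  [73, 92, 76, 73, 33, 76, 46]
  [86, 50, 73, 76, 50, 88, 96]
  [72, 57, 70, 64, 53, 72, 53]
  [81, 81, 69, 69, 50, 89, 88]
  [81, 76, 62, 69, 50, 88, 89]
M^⊗3:
  [86, 91, 86, 76, 50, 72, 72]
  [86, 91, 86, 76, 50, 76, 65]
  [76, 91, 86, 76, 50, 76, 76]
  [81, 86, 76, 73, 50, 89, 88]
  [72, 72, 70, 70, 53, 72, 72]
  [81, 81, 81, 69, 50, 88, 89]
  [81, 81, 76, 69, 50, 89, 88]
Answer: row 4 of M^⊗3 = [72, 72, 70, 70, 53, 72, 72]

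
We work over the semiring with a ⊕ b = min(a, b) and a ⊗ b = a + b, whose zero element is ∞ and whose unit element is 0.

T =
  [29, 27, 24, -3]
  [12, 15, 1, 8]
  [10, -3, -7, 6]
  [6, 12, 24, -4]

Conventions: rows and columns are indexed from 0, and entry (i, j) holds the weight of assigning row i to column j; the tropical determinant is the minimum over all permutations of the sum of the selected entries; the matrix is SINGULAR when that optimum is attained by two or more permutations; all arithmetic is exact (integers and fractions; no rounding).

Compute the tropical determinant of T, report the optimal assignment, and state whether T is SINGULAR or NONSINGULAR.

σ = (0, 1, 2, 3): 29 + 15 + (-7) + (-4) = 33
σ = (0, 1, 3, 2): 29 + 15 + 6 + 24 = 74
σ = (0, 2, 1, 3): 29 + 1 + (-3) + (-4) = 23
σ = (0, 2, 3, 1): 29 + 1 + 6 + 12 = 48
σ = (0, 3, 1, 2): 29 + 8 + (-3) + 24 = 58
σ = (0, 3, 2, 1): 29 + 8 + (-7) + 12 = 42
σ = (1, 0, 2, 3): 27 + 12 + (-7) + (-4) = 28
σ = (1, 0, 3, 2): 27 + 12 + 6 + 24 = 69
σ = (1, 2, 0, 3): 27 + 1 + 10 + (-4) = 34
σ = (1, 2, 3, 0): 27 + 1 + 6 + 6 = 40
σ = (1, 3, 0, 2): 27 + 8 + 10 + 24 = 69
σ = (1, 3, 2, 0): 27 + 8 + (-7) + 6 = 34
σ = (2, 0, 1, 3): 24 + 12 + (-3) + (-4) = 29
σ = (2, 0, 3, 1): 24 + 12 + 6 + 12 = 54
σ = (2, 1, 0, 3): 24 + 15 + 10 + (-4) = 45
σ = (2, 1, 3, 0): 24 + 15 + 6 + 6 = 51
σ = (2, 3, 0, 1): 24 + 8 + 10 + 12 = 54
σ = (2, 3, 1, 0): 24 + 8 + (-3) + 6 = 35
σ = (3, 0, 1, 2): (-3) + 12 + (-3) + 24 = 30
σ = (3, 0, 2, 1): (-3) + 12 + (-7) + 12 = 14
σ = (3, 1, 0, 2): (-3) + 15 + 10 + 24 = 46
σ = (3, 1, 2, 0): (-3) + 15 + (-7) + 6 = 11
σ = (3, 2, 0, 1): (-3) + 1 + 10 + 12 = 20
σ = (3, 2, 1, 0): (-3) + 1 + (-3) + 6 = 1
Optimal value attained by: σ = (3, 2, 1, 0).
Answer: det⊕(T) = 1; verdict: NONSINGULAR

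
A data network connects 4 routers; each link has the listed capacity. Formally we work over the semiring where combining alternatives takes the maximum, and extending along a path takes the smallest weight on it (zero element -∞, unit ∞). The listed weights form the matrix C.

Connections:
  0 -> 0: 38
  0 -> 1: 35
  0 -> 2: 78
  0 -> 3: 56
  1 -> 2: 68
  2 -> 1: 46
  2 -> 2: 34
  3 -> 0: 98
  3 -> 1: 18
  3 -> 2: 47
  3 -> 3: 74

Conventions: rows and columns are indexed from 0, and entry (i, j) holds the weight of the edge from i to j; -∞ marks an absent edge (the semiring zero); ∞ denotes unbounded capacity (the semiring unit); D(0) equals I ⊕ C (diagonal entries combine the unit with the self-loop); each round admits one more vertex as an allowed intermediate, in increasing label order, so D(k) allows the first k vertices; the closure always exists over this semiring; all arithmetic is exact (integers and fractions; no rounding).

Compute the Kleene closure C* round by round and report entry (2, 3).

D(0):
  [∞, 35, 78, 56]
  [-∞, ∞, 68, -∞]
  [-∞, 46, ∞, -∞]
  [98, 18, 47, ∞]
D(1):
  [∞, 35, 78, 56]
  [-∞, ∞, 68, -∞]
  [-∞, 46, ∞, -∞]
  [98, 35, 78, ∞]
D(2):
  [∞, 35, 78, 56]
  [-∞, ∞, 68, -∞]
  [-∞, 46, ∞, -∞]
  [98, 35, 78, ∞]
D(3):
  [∞, 46, 78, 56]
  [-∞, ∞, 68, -∞]
  [-∞, 46, ∞, -∞]
  [98, 46, 78, ∞]
D(4):
  [∞, 46, 78, 56]
  [-∞, ∞, 68, -∞]
  [-∞, 46, ∞, -∞]
  [98, 46, 78, ∞]
Answer: C*[2][3] = -∞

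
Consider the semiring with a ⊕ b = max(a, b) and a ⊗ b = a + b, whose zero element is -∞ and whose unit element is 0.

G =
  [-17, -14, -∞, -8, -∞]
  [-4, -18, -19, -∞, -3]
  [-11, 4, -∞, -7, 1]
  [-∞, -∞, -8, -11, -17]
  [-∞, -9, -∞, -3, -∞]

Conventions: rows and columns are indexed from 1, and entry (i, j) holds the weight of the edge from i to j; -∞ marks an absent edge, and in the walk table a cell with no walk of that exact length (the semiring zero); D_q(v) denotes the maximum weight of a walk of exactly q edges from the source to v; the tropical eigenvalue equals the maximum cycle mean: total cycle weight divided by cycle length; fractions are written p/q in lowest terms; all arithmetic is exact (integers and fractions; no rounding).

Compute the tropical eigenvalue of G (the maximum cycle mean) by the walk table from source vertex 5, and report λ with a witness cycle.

q=0: [-∞, -∞, -∞, -∞, 0]
q=1: [-∞, -9, -∞, -3, -∞]
q=2: [-13, -27, -11, -14, -12]
q=3: [-22, -7, -22, -15, -10]
q=4: [-11, -18, -23, -13, -10]
q=5: [-22, -19, -21, -13, -21]
Optimal cycle mean attained by: cycle 2->5->4->3->2, total (-3) + (-3) + (-8) + 4, length 4.
Answer: λ = -5/2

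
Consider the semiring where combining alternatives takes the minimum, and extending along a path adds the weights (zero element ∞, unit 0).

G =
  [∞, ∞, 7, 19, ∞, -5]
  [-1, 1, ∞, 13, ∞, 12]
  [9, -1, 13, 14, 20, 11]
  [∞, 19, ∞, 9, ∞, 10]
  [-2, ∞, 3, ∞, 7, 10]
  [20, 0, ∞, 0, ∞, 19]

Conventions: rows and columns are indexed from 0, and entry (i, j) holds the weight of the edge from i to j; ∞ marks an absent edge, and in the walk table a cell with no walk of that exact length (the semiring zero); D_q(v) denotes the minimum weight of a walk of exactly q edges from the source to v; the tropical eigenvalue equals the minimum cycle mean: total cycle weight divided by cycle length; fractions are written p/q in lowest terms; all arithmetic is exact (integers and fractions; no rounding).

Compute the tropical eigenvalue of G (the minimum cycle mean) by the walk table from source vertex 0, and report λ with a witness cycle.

q=0: [0, ∞, ∞, ∞, ∞, ∞]
q=1: [∞, ∞, 7, 19, ∞, -5]
q=2: [15, -5, 20, -5, 27, 14]
q=3: [-6, -4, 22, 4, 34, 5]
q=4: [-5, -3, 1, 5, 41, -11]
q=5: [-4, -11, 2, -11, 21, -10]
q=6: [-12, -10, 3, -10, 22, -9]
Optimal cycle mean attained by: cycle 0->5->1->0, total (-5) + 0 + (-1), length 3.
Answer: λ = -2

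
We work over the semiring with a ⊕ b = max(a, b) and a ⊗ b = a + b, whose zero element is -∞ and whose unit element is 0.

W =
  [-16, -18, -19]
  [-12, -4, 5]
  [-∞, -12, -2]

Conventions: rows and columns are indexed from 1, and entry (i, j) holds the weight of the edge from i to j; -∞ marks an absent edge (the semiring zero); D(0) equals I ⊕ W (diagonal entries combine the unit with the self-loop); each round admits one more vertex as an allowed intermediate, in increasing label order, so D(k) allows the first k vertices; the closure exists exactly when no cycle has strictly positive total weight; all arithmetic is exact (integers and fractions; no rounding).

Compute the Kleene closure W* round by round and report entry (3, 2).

D(0):
  [0, -18, -19]
  [-12, 0, 5]
  [-∞, -12, 0]
D(1):
  [0, -18, -19]
  [-12, 0, 5]
  [-∞, -12, 0]
D(2):
  [0, -18, -13]
  [-12, 0, 5]
  [-24, -12, 0]
D(3):
  [0, -18, -13]
  [-12, 0, 5]
  [-24, -12, 0]
Answer: W*[3][2] = -12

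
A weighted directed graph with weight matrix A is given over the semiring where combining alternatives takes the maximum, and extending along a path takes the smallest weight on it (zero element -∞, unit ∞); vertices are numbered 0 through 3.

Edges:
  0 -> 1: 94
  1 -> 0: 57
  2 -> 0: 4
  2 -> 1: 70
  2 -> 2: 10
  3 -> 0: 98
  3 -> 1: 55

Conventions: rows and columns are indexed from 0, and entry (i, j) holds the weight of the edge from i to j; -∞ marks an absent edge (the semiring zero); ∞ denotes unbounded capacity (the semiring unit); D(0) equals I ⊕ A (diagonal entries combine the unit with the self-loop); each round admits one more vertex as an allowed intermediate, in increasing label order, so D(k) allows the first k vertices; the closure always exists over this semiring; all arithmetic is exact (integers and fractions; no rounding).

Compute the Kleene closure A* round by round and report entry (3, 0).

D(0):
  [∞, 94, -∞, -∞]
  [57, ∞, -∞, -∞]
  [4, 70, ∞, -∞]
  [98, 55, -∞, ∞]
D(1):
  [∞, 94, -∞, -∞]
  [57, ∞, -∞, -∞]
  [4, 70, ∞, -∞]
  [98, 94, -∞, ∞]
D(2):
  [∞, 94, -∞, -∞]
  [57, ∞, -∞, -∞]
  [57, 70, ∞, -∞]
  [98, 94, -∞, ∞]
D(3):
  [∞, 94, -∞, -∞]
  [57, ∞, -∞, -∞]
  [57, 70, ∞, -∞]
  [98, 94, -∞, ∞]
D(4):
  [∞, 94, -∞, -∞]
  [57, ∞, -∞, -∞]
  [57, 70, ∞, -∞]
  [98, 94, -∞, ∞]
Answer: A*[3][0] = 98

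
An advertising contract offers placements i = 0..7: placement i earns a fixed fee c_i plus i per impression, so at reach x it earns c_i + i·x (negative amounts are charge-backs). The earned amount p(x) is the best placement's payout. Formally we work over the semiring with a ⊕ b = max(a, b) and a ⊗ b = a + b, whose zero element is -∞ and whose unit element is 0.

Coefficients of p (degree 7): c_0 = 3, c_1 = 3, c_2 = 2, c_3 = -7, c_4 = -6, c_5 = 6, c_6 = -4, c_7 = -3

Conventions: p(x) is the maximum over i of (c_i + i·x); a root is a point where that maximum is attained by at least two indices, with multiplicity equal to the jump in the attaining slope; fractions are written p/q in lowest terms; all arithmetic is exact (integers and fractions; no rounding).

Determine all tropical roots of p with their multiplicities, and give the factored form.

hull edge (i=0, c=3) to (i=5, c=6): slope 3/5, span 5
hull edge (i=5, c=6) to (i=7, c=-3): slope -9/2, span 2
Factored form: p(x) = -3 ⊗ (x ⊕ (-3/5)) ⊗ (x ⊕ (-3/5)) ⊗ (x ⊕ (-3/5)) ⊗ (x ⊕ (-3/5)) ⊗ (x ⊕ (-3/5)) ⊗ (x ⊕ 9/2) ⊗ (x ⊕ 9/2)
Answer: roots = -3/5 (mult 5), 9/2 (mult 2)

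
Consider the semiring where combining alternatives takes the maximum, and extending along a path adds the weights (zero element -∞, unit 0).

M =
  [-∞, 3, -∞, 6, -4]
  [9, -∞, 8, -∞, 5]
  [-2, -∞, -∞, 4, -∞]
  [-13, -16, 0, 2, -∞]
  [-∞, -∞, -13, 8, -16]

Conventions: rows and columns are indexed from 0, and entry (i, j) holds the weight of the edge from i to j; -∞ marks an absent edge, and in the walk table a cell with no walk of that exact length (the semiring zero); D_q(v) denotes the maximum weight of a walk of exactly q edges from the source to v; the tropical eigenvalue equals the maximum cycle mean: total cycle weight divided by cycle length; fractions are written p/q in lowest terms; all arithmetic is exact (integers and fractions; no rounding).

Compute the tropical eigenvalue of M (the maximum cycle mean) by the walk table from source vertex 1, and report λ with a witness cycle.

q=0: [-∞, 0, -∞, -∞, -∞]
q=1: [9, -∞, 8, -∞, 5]
q=2: [6, 12, -8, 15, 5]
q=3: [21, 9, 20, 17, 17]
q=4: [18, 24, 17, 27, 17]
q=5: [33, 21, 32, 29, 29]
Optimal cycle mean attained by: cycle 0->1->0, total 3 + 9, length 2.
Answer: λ = 6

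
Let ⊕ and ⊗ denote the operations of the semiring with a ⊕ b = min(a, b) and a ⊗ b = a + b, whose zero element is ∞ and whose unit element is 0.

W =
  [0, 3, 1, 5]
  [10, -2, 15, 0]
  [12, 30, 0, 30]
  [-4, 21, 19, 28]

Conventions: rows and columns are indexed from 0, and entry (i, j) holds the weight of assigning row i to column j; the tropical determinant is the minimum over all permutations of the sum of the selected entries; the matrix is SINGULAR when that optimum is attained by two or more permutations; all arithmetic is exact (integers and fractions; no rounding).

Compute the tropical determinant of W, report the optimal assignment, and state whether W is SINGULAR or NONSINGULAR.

σ = (0, 1, 2, 3): 0 + (-2) + 0 + 28 = 26
σ = (0, 1, 3, 2): 0 + (-2) + 30 + 19 = 47
σ = (0, 2, 1, 3): 0 + 15 + 30 + 28 = 73
σ = (0, 2, 3, 1): 0 + 15 + 30 + 21 = 66
σ = (0, 3, 1, 2): 0 + 0 + 30 + 19 = 49
σ = (0, 3, 2, 1): 0 + 0 + 0 + 21 = 21
σ = (1, 0, 2, 3): 3 + 10 + 0 + 28 = 41
σ = (1, 0, 3, 2): 3 + 10 + 30 + 19 = 62
σ = (1, 2, 0, 3): 3 + 15 + 12 + 28 = 58
σ = (1, 2, 3, 0): 3 + 15 + 30 + (-4) = 44
σ = (1, 3, 0, 2): 3 + 0 + 12 + 19 = 34
σ = (1, 3, 2, 0): 3 + 0 + 0 + (-4) = -1
σ = (2, 0, 1, 3): 1 + 10 + 30 + 28 = 69
σ = (2, 0, 3, 1): 1 + 10 + 30 + 21 = 62
σ = (2, 1, 0, 3): 1 + (-2) + 12 + 28 = 39
σ = (2, 1, 3, 0): 1 + (-2) + 30 + (-4) = 25
σ = (2, 3, 0, 1): 1 + 0 + 12 + 21 = 34
σ = (2, 3, 1, 0): 1 + 0 + 30 + (-4) = 27
σ = (3, 0, 1, 2): 5 + 10 + 30 + 19 = 64
σ = (3, 0, 2, 1): 5 + 10 + 0 + 21 = 36
σ = (3, 1, 0, 2): 5 + (-2) + 12 + 19 = 34
σ = (3, 1, 2, 0): 5 + (-2) + 0 + (-4) = -1
σ = (3, 2, 0, 1): 5 + 15 + 12 + 21 = 53
σ = (3, 2, 1, 0): 5 + 15 + 30 + (-4) = 46
Optimal value attained by: σ = (1, 3, 2, 0).
Answer: det⊕(W) = -1; verdict: SINGULAR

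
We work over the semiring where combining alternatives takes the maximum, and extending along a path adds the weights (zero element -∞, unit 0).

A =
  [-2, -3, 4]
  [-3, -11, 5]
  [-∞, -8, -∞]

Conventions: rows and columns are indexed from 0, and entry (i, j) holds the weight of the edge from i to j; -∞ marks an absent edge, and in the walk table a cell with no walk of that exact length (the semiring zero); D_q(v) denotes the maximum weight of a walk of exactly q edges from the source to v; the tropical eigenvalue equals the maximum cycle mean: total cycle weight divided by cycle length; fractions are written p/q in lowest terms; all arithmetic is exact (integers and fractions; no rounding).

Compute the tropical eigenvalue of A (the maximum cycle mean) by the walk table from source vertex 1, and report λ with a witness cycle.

q=0: [-∞, 0, -∞]
q=1: [-3, -11, 5]
q=2: [-5, -3, 1]
q=3: [-6, -7, 2]
Optimal cycle mean attained by: cycle 1->2->1, total 5 + (-8), length 2.
Answer: λ = -3/2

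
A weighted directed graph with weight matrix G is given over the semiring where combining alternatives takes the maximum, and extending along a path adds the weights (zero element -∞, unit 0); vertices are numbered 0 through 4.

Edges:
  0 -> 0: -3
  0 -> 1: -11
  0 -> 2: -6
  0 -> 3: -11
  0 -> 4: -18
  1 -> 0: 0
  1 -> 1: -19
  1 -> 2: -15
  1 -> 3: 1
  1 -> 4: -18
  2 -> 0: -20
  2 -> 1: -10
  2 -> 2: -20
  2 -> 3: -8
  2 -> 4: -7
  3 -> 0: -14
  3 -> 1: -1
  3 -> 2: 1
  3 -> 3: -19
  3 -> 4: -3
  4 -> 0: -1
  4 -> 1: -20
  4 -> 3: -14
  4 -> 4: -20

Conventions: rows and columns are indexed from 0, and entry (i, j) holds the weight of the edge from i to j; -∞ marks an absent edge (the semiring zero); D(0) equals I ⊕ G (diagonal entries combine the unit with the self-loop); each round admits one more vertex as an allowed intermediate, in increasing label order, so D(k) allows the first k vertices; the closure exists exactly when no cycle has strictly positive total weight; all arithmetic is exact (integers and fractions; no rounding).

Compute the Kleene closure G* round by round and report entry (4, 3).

D(0):
  [0, -11, -6, -11, -18]
  [0, 0, -15, 1, -18]
  [-20, -10, 0, -8, -7]
  [-14, -1, 1, 0, -3]
  [-1, -20, -∞, -14, 0]
D(1):
  [0, -11, -6, -11, -18]
  [0, 0, -6, 1, -18]
  [-20, -10, 0, -8, -7]
  [-14, -1, 1, 0, -3]
  [-1, -12, -7, -12, 0]
D(2):
  [0, -11, -6, -10, -18]
  [0, 0, -6, 1, -18]
  [-10, -10, 0, -8, -7]
  [-1, -1, 1, 0, -3]
  [-1, -12, -7, -11, 0]
D(3):
  [0, -11, -6, -10, -13]
  [0, 0, -6, 1, -13]
  [-10, -10, 0, -8, -7]
  [-1, -1, 1, 0, -3]
  [-1, -12, -7, -11, 0]
D(4):
  [0, -11, -6, -10, -13]
  [0, 0, 2, 1, -2]
  [-9, -9, 0, -8, -7]
  [-1, -1, 1, 0, -3]
  [-1, -12, -7, -11, 0]
D(5):
  [0, -11, -6, -10, -13]
  [0, 0, 2, 1, -2]
  [-8, -9, 0, -8, -7]
  [-1, -1, 1, 0, -3]
  [-1, -12, -7, -11, 0]
Answer: G*[4][3] = -11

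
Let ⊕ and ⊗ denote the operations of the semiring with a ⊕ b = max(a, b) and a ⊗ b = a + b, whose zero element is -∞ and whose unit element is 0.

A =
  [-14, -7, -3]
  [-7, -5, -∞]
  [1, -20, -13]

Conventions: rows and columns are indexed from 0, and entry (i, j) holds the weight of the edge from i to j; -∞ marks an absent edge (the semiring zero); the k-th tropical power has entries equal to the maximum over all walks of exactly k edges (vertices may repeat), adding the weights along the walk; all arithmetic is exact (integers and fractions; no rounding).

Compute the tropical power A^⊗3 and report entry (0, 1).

A^⊗2:
  [-2, -12, -16]
  [-12, -10, -10]
  [-12, -6, -2]
A^⊗3:
  [-15, -9, -5]
  [-9, -15, -15]
  [-1, -11, -15]
Key observation: the optimum is the walk 0->2->0->1, with weight (-3) + 1 + (-7) = -9.
Optimal value attained by: walk 0->2->0->1.
Answer: (A^⊗3)[0][1] = -9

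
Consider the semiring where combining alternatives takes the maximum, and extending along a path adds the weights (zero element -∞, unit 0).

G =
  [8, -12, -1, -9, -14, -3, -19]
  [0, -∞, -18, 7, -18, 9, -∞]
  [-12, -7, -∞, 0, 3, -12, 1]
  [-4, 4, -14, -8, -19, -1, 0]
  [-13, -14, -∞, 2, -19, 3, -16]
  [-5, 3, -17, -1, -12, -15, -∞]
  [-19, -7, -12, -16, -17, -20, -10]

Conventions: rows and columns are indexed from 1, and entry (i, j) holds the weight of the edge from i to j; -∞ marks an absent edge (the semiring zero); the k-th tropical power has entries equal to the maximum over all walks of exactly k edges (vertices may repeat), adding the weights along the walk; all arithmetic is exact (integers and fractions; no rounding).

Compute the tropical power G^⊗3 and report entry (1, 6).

G^⊗2:
  [16, 0, 7, -1, 2, 5, 0]
  [8, 12, -1, 8, -3, 6, 7]
  [-4, 4, -11, 5, -16, 6, 0]
  [4, 2, -5, 11, -11, 13, -8]
  [-2, 6, -12, 2, -9, 1, 2]
  [3, 3, -6, 10, -14, 12, -1]
  [-7, -12, -20, 0, -9, 2, -11]
G^⊗3:
  [24, 8, 15, 7, 10, 13, 8]
  [16, 12, 7, 19, 2, 21, 8]
  [4, 9, -5, 11, -6, 13, 5]
  [12, 16, 3, 12, 1, 11, 11]
  [6, 6, -3, 13, -9, 15, 2]
  [11, 15, 2, 11, 0, 12, 10]
  [1, 5, -8, 1, -10, -1, 0]
Key observation: the optimum is the walk 1->1->1->6, with weight 8 + 8 + (-3) = 13.
Optimal value attained by: walk 1->1->1->6.
Answer: (G^⊗3)[1][6] = 13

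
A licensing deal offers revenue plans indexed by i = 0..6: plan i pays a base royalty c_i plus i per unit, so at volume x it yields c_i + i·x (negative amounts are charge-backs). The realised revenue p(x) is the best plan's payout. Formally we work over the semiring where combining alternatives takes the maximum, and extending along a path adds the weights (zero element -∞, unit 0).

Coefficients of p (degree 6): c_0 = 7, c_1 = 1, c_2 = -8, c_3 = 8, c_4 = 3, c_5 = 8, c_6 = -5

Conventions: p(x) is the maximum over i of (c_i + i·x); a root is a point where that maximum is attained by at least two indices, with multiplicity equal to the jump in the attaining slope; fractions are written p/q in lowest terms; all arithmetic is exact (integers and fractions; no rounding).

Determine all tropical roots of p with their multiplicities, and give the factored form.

hull edge (i=0, c=7) to (i=3, c=8): slope 1/3, span 3
hull edge (i=3, c=8) to (i=5, c=8): slope 0, span 2
hull edge (i=5, c=8) to (i=6, c=-5): slope -13, span 1
Factored form: p(x) = -5 ⊗ (x ⊕ (-1/3)) ⊗ (x ⊕ (-1/3)) ⊗ (x ⊕ (-1/3)) ⊗ (x ⊕ 0) ⊗ (x ⊕ 0) ⊗ (x ⊕ 13)
Answer: roots = -1/3 (mult 3), 0 (mult 2), 13 (mult 1)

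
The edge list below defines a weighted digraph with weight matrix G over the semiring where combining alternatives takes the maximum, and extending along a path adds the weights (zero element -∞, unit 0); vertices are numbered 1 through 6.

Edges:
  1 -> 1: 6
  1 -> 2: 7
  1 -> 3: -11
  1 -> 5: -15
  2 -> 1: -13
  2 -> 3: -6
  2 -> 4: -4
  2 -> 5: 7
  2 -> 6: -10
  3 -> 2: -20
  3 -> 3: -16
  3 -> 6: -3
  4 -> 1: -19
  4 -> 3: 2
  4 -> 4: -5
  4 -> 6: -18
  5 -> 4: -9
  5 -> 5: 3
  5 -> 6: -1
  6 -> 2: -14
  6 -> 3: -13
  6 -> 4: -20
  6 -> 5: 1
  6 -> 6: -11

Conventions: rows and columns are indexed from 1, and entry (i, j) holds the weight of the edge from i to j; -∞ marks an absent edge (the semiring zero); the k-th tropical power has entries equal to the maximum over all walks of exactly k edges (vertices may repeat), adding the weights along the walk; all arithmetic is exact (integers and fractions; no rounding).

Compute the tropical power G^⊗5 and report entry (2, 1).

G^⊗2:
  [12, 13, 1, 3, 14, -3]
  [-7, -6, -2, -2, 10, 6]
  [-33, -17, -16, -23, -2, -14]
  [-13, -12, -3, -10, -17, -1]
  [-28, -15, -7, -6, 6, 2]
  [-27, -25, -18, -8, 4, 0]
G^⊗3:
  [18, 19, 7, 9, 20, 13]
  [-1, 0, 0, 1, 13, 9]
  [-27, -26, -21, -11, 1, -3]
  [-7, -6, -8, -15, 0, -6]
  [-22, -12, -4, -3, 9, 5]
  [-21, -14, -6, -5, 7, 3]
G^⊗4:
  [24, 25, 13, 15, 26, 19]
  [5, 6, 3, 4, 16, 12]
  [-21, -17, -9, -8, 4, 0]
  [-1, 0, -12, -9, 3, -1]
  [-16, -9, -1, 0, 12, 8]
  [-15, -11, -3, -2, 10, 6]
G^⊗5:
  [30, 31, 19, 21, 32, 25]
  [11, 12, 6, 7, 19, 15]
  [-15, -14, -6, -5, 7, 3]
  [5, 6, -6, -4, 7, 2]
  [-10, -6, 2, 3, 15, 11]
  [-9, -8, 0, 1, 13, 9]
Key observation: the optimum is the walk 2->1->1->1->1->1, with weight (-13) + 6 + 6 + 6 + 6 = 11.
Optimal value attained by: walk 2->1->1->1->1->1.
Answer: (G^⊗5)[2][1] = 11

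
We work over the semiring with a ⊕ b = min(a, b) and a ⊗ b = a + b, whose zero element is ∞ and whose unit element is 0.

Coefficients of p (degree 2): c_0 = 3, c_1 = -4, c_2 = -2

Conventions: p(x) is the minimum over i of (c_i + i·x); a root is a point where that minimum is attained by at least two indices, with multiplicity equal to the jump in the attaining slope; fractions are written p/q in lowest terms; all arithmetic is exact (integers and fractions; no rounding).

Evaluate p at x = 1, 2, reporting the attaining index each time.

p(1) = min(3+0·1=3, -4+1·1=-3, -2+2·1=0) = -3 (attained by i=1)
p(2) = min(3+0·2=3, -4+1·2=-2, -2+2·2=2) = -2 (attained by i=1)
Answer: p(1) = -3; p(2) = -2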